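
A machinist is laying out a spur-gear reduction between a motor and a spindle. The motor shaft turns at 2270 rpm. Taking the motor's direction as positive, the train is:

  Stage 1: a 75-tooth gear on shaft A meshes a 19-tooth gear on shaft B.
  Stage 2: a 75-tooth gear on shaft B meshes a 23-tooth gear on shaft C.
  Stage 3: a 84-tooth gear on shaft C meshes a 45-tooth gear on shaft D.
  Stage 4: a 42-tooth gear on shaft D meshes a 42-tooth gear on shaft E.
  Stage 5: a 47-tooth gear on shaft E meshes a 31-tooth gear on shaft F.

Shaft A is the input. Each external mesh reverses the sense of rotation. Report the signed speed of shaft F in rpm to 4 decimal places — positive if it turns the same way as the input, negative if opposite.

-82693.2162 rpm (opposite to input, |ω| = 82693.2162 rpm)

Stage 1 [75T→19T]: ω = 2270.0000×75/19 = 8960.5263 rpm, dir flips to −; running = −8960.5263
Stage 2 [75T→23T]: ω = 8960.5263×75/23 = 29219.1076 rpm, dir flips to +; running = +29219.1076
Stage 3 [84T→45T]: ω = 29219.1076×84/45 = 54542.3341 rpm, dir flips to −; running = −54542.3341
Stage 4 [42T→42T]: ω = 54542.3341×42/42 = 54542.3341 rpm, dir flips to +; running = +54542.3341
Stage 5 [47T→31T]: ω = 54542.3341×47/31 = 82693.2162 rpm, dir flips to −; running = −82693.2162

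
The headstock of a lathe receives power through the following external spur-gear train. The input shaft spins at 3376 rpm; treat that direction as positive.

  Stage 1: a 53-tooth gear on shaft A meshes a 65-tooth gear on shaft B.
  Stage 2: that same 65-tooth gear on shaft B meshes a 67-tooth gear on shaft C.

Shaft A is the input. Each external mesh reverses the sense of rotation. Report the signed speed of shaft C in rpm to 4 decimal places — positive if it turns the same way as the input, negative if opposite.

Stage 1 [53T→65T]: ω = 3376.0000×53/65 = 2752.7385 rpm, dir flips to −; running = −2752.7385
Stage 2 [65T→67T]: ω = 2752.7385×65/67 = 2670.5672 rpm, dir flips to +; running = +2670.5672

+2670.5672 rpm (same as input, |ω| = 2670.5672 rpm)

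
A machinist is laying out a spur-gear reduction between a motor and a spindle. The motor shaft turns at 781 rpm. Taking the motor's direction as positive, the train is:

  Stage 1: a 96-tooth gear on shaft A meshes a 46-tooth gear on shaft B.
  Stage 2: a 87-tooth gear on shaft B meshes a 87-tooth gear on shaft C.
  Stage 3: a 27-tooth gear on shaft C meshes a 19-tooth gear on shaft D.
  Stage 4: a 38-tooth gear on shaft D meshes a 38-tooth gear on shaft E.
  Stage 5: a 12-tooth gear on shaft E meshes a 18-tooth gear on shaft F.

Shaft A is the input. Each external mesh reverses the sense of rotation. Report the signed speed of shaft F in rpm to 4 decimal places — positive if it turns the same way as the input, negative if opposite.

-1544.1281 rpm (opposite to input, |ω| = 1544.1281 rpm)

Stage 1 [96T→46T]: ω = 781.0000×96/46 = 1629.9130 rpm, dir flips to −; running = −1629.9130
Stage 2 [87T→87T]: ω = 1629.9130×87/87 = 1629.9130 rpm, dir flips to +; running = +1629.9130
Stage 3 [27T→19T]: ω = 1629.9130×27/19 = 2316.1922 rpm, dir flips to −; running = −2316.1922
Stage 4 [38T→38T]: ω = 2316.1922×38/38 = 2316.1922 rpm, dir flips to +; running = +2316.1922
Stage 5 [12T→18T]: ω = 2316.1922×12/18 = 1544.1281 rpm, dir flips to −; running = −1544.1281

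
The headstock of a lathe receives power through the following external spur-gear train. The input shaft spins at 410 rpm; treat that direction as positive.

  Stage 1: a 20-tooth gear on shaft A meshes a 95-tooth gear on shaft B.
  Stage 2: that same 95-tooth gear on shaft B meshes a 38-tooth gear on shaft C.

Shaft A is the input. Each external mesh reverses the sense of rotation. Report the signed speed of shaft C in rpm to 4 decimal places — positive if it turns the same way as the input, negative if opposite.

+215.7895 rpm (same as input, |ω| = 215.7895 rpm)

Stage 1 [20T→95T]: ω = 410.0000×20/95 = 86.3158 rpm, dir flips to −; running = −86.3158
Stage 2 [95T→38T]: ω = 86.3158×95/38 = 215.7895 rpm, dir flips to +; running = +215.7895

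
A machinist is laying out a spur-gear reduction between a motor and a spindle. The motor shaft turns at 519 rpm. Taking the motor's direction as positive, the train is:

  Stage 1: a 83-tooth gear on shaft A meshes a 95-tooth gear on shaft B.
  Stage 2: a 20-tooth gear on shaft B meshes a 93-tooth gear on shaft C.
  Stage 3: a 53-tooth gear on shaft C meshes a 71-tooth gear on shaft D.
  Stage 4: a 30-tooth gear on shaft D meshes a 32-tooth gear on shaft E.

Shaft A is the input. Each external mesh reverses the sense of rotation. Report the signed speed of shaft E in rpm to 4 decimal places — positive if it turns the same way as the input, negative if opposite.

+68.2429 rpm (same as input, |ω| = 68.2429 rpm)

Stage 1 [83T→95T]: ω = 519.0000×83/95 = 453.4421 rpm, dir flips to −; running = −453.4421
Stage 2 [20T→93T]: ω = 453.4421×20/93 = 97.5144 rpm, dir flips to +; running = +97.5144
Stage 3 [53T→71T]: ω = 97.5144×53/71 = 72.7925 rpm, dir flips to −; running = −72.7925
Stage 4 [30T→32T]: ω = 72.7925×30/32 = 68.2429 rpm, dir flips to +; running = +68.2429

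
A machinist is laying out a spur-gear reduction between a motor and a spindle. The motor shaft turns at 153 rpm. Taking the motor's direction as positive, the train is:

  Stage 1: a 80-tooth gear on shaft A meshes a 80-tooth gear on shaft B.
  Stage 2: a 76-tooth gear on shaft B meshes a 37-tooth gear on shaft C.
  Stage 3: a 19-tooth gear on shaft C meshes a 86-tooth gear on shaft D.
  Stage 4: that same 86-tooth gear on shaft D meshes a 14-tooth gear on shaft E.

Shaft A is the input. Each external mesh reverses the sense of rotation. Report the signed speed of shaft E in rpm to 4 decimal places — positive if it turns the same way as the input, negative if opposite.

Stage 1 [80T→80T]: ω = 153.0000×80/80 = 153.0000 rpm, dir flips to −; running = −153.0000
Stage 2 [76T→37T]: ω = 153.0000×76/37 = 314.2703 rpm, dir flips to +; running = +314.2703
Stage 3 [19T→86T]: ω = 314.2703×19/86 = 69.4318 rpm, dir flips to −; running = −69.4318
Stage 4 [86T→14T]: ω = 69.4318×86/14 = 426.5097 rpm, dir flips to +; running = +426.5097

+426.5097 rpm (same as input, |ω| = 426.5097 rpm)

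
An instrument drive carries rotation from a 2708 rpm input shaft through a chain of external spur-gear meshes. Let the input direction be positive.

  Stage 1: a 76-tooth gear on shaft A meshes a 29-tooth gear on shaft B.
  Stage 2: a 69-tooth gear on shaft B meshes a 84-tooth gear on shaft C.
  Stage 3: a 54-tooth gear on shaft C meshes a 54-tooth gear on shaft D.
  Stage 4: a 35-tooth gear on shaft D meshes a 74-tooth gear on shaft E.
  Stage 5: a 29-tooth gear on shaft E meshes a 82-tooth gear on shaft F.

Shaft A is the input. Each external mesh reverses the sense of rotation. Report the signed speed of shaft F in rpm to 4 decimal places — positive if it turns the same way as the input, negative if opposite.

Stage 1 [76T→29T]: ω = 2708.0000×76/29 = 7096.8276 rpm, dir flips to −; running = −7096.8276
Stage 2 [69T→84T]: ω = 7096.8276×69/84 = 5829.5369 rpm, dir flips to +; running = +5829.5369
Stage 3 [54T→54T]: ω = 5829.5369×54/54 = 5829.5369 rpm, dir flips to −; running = −5829.5369
Stage 4 [35T→74T]: ω = 5829.5369×35/74 = 2757.2134 rpm, dir flips to +; running = +2757.2134
Stage 5 [29T→82T]: ω = 2757.2134×29/82 = 975.1121 rpm, dir flips to −; running = −975.1121

-975.1121 rpm (opposite to input, |ω| = 975.1121 rpm)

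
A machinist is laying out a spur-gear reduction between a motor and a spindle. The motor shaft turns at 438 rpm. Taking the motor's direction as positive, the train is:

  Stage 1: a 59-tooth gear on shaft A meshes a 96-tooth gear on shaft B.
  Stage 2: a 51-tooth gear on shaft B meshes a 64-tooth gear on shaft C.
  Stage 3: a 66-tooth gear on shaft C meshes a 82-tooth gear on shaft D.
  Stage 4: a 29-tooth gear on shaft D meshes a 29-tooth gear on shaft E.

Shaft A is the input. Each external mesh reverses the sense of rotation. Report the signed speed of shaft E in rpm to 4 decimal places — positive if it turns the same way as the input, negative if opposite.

+172.6534 rpm (same as input, |ω| = 172.6534 rpm)

Stage 1 [59T→96T]: ω = 438.0000×59/96 = 269.1875 rpm, dir flips to −; running = −269.1875
Stage 2 [51T→64T]: ω = 269.1875×51/64 = 214.5088 rpm, dir flips to +; running = +214.5088
Stage 3 [66T→82T]: ω = 214.5088×66/82 = 172.6534 rpm, dir flips to −; running = −172.6534
Stage 4 [29T→29T]: ω = 172.6534×29/29 = 172.6534 rpm, dir flips to +; running = +172.6534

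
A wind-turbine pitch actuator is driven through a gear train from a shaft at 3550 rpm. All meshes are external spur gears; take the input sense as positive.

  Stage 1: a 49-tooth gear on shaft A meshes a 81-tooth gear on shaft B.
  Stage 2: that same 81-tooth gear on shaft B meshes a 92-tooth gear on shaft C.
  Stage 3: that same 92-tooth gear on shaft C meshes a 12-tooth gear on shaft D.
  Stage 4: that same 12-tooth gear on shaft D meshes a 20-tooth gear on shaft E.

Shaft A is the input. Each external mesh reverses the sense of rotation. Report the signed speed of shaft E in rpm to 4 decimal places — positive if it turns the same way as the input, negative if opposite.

Stage 1 [49T→81T]: ω = 3550.0000×49/81 = 2147.5309 rpm, dir flips to −; running = −2147.5309
Stage 2 [81T→92T]: ω = 2147.5309×81/92 = 1890.7609 rpm, dir flips to +; running = +1890.7609
Stage 3 [92T→12T]: ω = 1890.7609×92/12 = 14495.8333 rpm, dir flips to −; running = −14495.8333
Stage 4 [12T→20T]: ω = 14495.8333×12/20 = 8697.5000 rpm, dir flips to +; running = +8697.5000

+8697.5000 rpm (same as input, |ω| = 8697.5000 rpm)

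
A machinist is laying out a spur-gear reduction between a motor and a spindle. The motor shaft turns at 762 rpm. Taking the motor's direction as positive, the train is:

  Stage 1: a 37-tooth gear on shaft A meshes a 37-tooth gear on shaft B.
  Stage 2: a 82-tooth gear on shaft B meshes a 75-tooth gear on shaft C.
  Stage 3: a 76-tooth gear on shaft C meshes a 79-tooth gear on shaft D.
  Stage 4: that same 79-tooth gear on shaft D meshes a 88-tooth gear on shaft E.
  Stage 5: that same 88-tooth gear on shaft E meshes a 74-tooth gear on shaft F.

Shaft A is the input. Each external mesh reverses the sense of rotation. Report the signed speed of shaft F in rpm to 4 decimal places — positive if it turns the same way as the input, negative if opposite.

-855.6368 rpm (opposite to input, |ω| = 855.6368 rpm)

Stage 1 [37T→37T]: ω = 762.0000×37/37 = 762.0000 rpm, dir flips to −; running = −762.0000
Stage 2 [82T→75T]: ω = 762.0000×82/75 = 833.1200 rpm, dir flips to +; running = +833.1200
Stage 3 [76T→79T]: ω = 833.1200×76/79 = 801.4825 rpm, dir flips to −; running = −801.4825
Stage 4 [79T→88T]: ω = 801.4825×79/88 = 719.5127 rpm, dir flips to +; running = +719.5127
Stage 5 [88T→74T]: ω = 719.5127×88/74 = 855.6368 rpm, dir flips to −; running = −855.6368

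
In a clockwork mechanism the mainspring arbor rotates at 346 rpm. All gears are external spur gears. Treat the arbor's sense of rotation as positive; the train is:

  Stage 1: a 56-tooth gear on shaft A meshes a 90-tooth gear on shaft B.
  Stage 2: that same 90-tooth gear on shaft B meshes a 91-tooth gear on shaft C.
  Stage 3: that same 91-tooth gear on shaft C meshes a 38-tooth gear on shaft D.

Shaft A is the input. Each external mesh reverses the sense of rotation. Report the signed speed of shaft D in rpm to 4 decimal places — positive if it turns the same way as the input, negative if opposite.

Stage 1 [56T→90T]: ω = 346.0000×56/90 = 215.2889 rpm, dir flips to −; running = −215.2889
Stage 2 [90T→91T]: ω = 215.2889×90/91 = 212.9231 rpm, dir flips to +; running = +212.9231
Stage 3 [91T→38T]: ω = 212.9231×91/38 = 509.8947 rpm, dir flips to −; running = −509.8947

-509.8947 rpm (opposite to input, |ω| = 509.8947 rpm)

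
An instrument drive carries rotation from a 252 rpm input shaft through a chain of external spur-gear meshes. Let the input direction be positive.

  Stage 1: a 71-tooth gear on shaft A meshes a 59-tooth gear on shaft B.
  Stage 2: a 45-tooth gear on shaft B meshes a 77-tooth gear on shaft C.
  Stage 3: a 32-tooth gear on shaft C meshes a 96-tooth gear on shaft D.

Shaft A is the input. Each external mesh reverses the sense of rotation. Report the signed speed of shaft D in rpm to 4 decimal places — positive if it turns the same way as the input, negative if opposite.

Stage 1 [71T→59T]: ω = 252.0000×71/59 = 303.2542 rpm, dir flips to −; running = −303.2542
Stage 2 [45T→77T]: ω = 303.2542×45/77 = 177.2265 rpm, dir flips to +; running = +177.2265
Stage 3 [32T→96T]: ω = 177.2265×32/96 = 59.0755 rpm, dir flips to −; running = −59.0755

-59.0755 rpm (opposite to input, |ω| = 59.0755 rpm)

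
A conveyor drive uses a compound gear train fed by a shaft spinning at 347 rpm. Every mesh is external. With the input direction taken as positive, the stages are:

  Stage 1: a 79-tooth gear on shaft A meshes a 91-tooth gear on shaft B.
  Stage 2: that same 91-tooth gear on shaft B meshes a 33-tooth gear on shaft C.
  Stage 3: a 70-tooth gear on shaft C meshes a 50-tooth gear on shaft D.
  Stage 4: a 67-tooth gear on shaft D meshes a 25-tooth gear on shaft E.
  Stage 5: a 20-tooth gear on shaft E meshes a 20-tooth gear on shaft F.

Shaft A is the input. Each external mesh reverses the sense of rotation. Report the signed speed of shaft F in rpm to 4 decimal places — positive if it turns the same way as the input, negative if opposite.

Stage 1 [79T→91T]: ω = 347.0000×79/91 = 301.2418 rpm, dir flips to −; running = −301.2418
Stage 2 [91T→33T]: ω = 301.2418×91/33 = 830.6970 rpm, dir flips to +; running = +830.6970
Stage 3 [70T→50T]: ω = 830.6970×70/50 = 1162.9758 rpm, dir flips to −; running = −1162.9758
Stage 4 [67T→25T]: ω = 1162.9758×67/25 = 3116.7750 rpm, dir flips to +; running = +3116.7750
Stage 5 [20T→20T]: ω = 3116.7750×20/20 = 3116.7750 rpm, dir flips to −; running = −3116.7750

-3116.7750 rpm (opposite to input, |ω| = 3116.7750 rpm)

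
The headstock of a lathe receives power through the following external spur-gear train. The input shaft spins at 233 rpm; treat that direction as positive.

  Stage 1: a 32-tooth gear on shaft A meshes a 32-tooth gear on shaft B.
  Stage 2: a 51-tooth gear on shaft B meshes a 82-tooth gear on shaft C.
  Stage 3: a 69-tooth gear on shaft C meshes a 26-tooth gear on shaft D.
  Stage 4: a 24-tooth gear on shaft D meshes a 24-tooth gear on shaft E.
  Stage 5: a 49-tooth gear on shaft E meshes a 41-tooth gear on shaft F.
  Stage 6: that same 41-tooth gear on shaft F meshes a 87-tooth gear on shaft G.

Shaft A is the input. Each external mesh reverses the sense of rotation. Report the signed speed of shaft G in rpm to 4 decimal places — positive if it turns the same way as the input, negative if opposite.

Stage 1 [32T→32T]: ω = 233.0000×32/32 = 233.0000 rpm, dir flips to −; running = −233.0000
Stage 2 [51T→82T]: ω = 233.0000×51/82 = 144.9146 rpm, dir flips to +; running = +144.9146
Stage 3 [69T→26T]: ω = 144.9146×69/26 = 384.5811 rpm, dir flips to −; running = −384.5811
Stage 4 [24T→24T]: ω = 384.5811×24/24 = 384.5811 rpm, dir flips to +; running = +384.5811
Stage 5 [49T→41T]: ω = 384.5811×49/41 = 459.6214 rpm, dir flips to −; running = −459.6214
Stage 6 [41T→87T]: ω = 459.6214×41/87 = 216.6032 rpm, dir flips to +; running = +216.6032

+216.6032 rpm (same as input, |ω| = 216.6032 rpm)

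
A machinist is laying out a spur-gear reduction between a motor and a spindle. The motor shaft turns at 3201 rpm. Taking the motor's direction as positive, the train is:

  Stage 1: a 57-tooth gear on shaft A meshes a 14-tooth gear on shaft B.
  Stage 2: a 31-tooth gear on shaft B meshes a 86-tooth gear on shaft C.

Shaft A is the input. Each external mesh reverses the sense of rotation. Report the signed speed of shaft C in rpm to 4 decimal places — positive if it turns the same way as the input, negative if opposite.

+4697.8131 rpm (same as input, |ω| = 4697.8131 rpm)

Stage 1 [57T→14T]: ω = 3201.0000×57/14 = 13032.6429 rpm, dir flips to −; running = −13032.6429
Stage 2 [31T→86T]: ω = 13032.6429×31/86 = 4697.8131 rpm, dir flips to +; running = +4697.8131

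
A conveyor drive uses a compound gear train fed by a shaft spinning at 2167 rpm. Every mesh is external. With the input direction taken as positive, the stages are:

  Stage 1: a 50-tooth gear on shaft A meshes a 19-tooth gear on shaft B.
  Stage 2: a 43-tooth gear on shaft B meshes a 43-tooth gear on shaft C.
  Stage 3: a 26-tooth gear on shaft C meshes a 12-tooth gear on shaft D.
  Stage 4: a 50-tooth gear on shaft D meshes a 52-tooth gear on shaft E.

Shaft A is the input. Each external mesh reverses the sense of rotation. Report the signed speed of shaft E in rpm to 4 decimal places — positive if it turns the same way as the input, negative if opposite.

Stage 1 [50T→19T]: ω = 2167.0000×50/19 = 5702.6316 rpm, dir flips to −; running = −5702.6316
Stage 2 [43T→43T]: ω = 5702.6316×43/43 = 5702.6316 rpm, dir flips to +; running = +5702.6316
Stage 3 [26T→12T]: ω = 5702.6316×26/12 = 12355.7018 rpm, dir flips to −; running = −12355.7018
Stage 4 [50T→52T]: ω = 12355.7018×50/52 = 11880.4825 rpm, dir flips to +; running = +11880.4825

+11880.4825 rpm (same as input, |ω| = 11880.4825 rpm)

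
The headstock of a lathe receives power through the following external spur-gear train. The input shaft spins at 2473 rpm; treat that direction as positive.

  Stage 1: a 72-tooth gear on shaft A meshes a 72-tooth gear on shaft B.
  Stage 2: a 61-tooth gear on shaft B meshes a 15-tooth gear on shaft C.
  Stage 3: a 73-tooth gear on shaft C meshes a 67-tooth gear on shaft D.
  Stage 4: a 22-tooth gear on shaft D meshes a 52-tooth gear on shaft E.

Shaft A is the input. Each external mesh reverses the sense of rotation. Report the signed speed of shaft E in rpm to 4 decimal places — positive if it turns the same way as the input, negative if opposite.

+4635.8576 rpm (same as input, |ω| = 4635.8576 rpm)

Stage 1 [72T→72T]: ω = 2473.0000×72/72 = 2473.0000 rpm, dir flips to −; running = −2473.0000
Stage 2 [61T→15T]: ω = 2473.0000×61/15 = 10056.8667 rpm, dir flips to +; running = +10056.8667
Stage 3 [73T→67T]: ω = 10056.8667×73/67 = 10957.4816 rpm, dir flips to −; running = −10957.4816
Stage 4 [22T→52T]: ω = 10957.4816×22/52 = 4635.8576 rpm, dir flips to +; running = +4635.8576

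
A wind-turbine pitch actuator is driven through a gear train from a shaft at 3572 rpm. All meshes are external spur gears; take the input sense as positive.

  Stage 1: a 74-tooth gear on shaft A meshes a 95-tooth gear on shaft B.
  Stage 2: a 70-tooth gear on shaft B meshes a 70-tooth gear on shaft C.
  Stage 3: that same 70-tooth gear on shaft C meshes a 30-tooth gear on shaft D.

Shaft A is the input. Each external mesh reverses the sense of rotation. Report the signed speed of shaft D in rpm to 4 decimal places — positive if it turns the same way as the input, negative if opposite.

-6492.2667 rpm (opposite to input, |ω| = 6492.2667 rpm)

Stage 1 [74T→95T]: ω = 3572.0000×74/95 = 2782.4000 rpm, dir flips to −; running = −2782.4000
Stage 2 [70T→70T]: ω = 2782.4000×70/70 = 2782.4000 rpm, dir flips to +; running = +2782.4000
Stage 3 [70T→30T]: ω = 2782.4000×70/30 = 6492.2667 rpm, dir flips to −; running = −6492.2667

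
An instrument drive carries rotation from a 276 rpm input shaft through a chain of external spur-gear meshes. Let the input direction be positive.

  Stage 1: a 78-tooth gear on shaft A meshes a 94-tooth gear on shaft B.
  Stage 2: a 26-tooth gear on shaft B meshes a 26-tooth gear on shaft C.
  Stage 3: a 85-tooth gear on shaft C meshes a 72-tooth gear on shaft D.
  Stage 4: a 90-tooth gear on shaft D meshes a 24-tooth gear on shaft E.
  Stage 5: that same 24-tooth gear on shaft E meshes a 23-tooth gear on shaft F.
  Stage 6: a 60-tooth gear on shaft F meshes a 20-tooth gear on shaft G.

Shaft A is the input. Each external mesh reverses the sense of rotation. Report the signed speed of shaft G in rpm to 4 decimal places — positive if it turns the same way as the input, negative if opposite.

+3173.9362 rpm (same as input, |ω| = 3173.9362 rpm)

Stage 1 [78T→94T]: ω = 276.0000×78/94 = 229.0213 rpm, dir flips to −; running = −229.0213
Stage 2 [26T→26T]: ω = 229.0213×26/26 = 229.0213 rpm, dir flips to +; running = +229.0213
Stage 3 [85T→72T]: ω = 229.0213×85/72 = 270.3723 rpm, dir flips to −; running = −270.3723
Stage 4 [90T→24T]: ω = 270.3723×90/24 = 1013.8963 rpm, dir flips to +; running = +1013.8963
Stage 5 [24T→23T]: ω = 1013.8963×24/23 = 1057.9787 rpm, dir flips to −; running = −1057.9787
Stage 6 [60T→20T]: ω = 1057.9787×60/20 = 3173.9362 rpm, dir flips to +; running = +3173.9362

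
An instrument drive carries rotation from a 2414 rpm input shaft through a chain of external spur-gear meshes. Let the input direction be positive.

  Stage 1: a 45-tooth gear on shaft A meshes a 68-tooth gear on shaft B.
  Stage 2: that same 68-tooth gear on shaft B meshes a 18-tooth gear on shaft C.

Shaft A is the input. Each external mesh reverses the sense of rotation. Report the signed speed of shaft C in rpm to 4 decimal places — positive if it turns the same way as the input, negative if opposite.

+6035.0000 rpm (same as input, |ω| = 6035.0000 rpm)

Stage 1 [45T→68T]: ω = 2414.0000×45/68 = 1597.5000 rpm, dir flips to −; running = −1597.5000
Stage 2 [68T→18T]: ω = 1597.5000×68/18 = 6035.0000 rpm, dir flips to +; running = +6035.0000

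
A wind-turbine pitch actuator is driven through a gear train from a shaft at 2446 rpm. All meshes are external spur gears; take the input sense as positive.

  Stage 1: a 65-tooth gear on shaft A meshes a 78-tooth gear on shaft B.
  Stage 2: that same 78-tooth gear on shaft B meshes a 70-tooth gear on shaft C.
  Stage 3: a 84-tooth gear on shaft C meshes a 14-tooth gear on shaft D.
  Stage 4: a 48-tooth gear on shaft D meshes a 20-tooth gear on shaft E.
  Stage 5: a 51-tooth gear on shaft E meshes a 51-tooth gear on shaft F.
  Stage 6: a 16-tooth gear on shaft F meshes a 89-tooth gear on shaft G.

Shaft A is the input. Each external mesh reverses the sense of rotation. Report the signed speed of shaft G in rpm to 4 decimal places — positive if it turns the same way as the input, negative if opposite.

Stage 1 [65T→78T]: ω = 2446.0000×65/78 = 2038.3333 rpm, dir flips to −; running = −2038.3333
Stage 2 [78T→70T]: ω = 2038.3333×78/70 = 2271.2857 rpm, dir flips to +; running = +2271.2857
Stage 3 [84T→14T]: ω = 2271.2857×84/14 = 13627.7143 rpm, dir flips to −; running = −13627.7143
Stage 4 [48T→20T]: ω = 13627.7143×48/20 = 32706.5143 rpm, dir flips to +; running = +32706.5143
Stage 5 [51T→51T]: ω = 32706.5143×51/51 = 32706.5143 rpm, dir flips to −; running = −32706.5143
Stage 6 [16T→89T]: ω = 32706.5143×16/89 = 5879.8228 rpm, dir flips to +; running = +5879.8228

+5879.8228 rpm (same as input, |ω| = 5879.8228 rpm)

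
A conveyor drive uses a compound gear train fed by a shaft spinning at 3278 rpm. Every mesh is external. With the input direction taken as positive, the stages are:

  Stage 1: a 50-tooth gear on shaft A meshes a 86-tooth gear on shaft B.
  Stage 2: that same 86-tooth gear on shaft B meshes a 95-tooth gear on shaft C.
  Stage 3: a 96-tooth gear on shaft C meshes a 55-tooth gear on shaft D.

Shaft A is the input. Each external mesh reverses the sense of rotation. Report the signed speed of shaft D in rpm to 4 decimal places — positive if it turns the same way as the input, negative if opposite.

Stage 1 [50T→86T]: ω = 3278.0000×50/86 = 1905.8140 rpm, dir flips to −; running = −1905.8140
Stage 2 [86T→95T]: ω = 1905.8140×86/95 = 1725.2632 rpm, dir flips to +; running = +1725.2632
Stage 3 [96T→55T]: ω = 1725.2632×96/55 = 3011.3684 rpm, dir flips to −; running = −3011.3684

-3011.3684 rpm (opposite to input, |ω| = 3011.3684 rpm)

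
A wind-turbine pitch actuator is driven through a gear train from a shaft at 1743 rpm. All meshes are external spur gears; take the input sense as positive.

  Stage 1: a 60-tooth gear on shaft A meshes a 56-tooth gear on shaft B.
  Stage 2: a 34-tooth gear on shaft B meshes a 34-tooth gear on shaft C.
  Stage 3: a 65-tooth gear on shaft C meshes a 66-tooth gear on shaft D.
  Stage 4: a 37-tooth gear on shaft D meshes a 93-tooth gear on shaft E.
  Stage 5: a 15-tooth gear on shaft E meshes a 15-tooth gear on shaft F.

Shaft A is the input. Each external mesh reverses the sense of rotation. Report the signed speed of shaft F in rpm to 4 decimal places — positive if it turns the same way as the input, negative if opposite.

-731.7265 rpm (opposite to input, |ω| = 731.7265 rpm)

Stage 1 [60T→56T]: ω = 1743.0000×60/56 = 1867.5000 rpm, dir flips to −; running = −1867.5000
Stage 2 [34T→34T]: ω = 1867.5000×34/34 = 1867.5000 rpm, dir flips to +; running = +1867.5000
Stage 3 [65T→66T]: ω = 1867.5000×65/66 = 1839.2045 rpm, dir flips to −; running = −1839.2045
Stage 4 [37T→93T]: ω = 1839.2045×37/93 = 731.7265 rpm, dir flips to +; running = +731.7265
Stage 5 [15T→15T]: ω = 731.7265×15/15 = 731.7265 rpm, dir flips to −; running = −731.7265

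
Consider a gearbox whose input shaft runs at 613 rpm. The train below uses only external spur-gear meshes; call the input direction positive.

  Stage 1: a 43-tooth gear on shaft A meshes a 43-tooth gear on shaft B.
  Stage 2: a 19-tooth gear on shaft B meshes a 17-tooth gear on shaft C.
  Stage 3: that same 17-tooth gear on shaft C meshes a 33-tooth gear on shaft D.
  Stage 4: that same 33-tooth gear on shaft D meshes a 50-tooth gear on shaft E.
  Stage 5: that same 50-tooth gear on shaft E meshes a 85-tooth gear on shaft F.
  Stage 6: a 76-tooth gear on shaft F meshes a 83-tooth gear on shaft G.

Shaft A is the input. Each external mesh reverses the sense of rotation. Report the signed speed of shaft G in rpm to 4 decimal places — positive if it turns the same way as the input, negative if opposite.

Stage 1 [43T→43T]: ω = 613.0000×43/43 = 613.0000 rpm, dir flips to −; running = −613.0000
Stage 2 [19T→17T]: ω = 613.0000×19/17 = 685.1176 rpm, dir flips to +; running = +685.1176
Stage 3 [17T→33T]: ω = 685.1176×17/33 = 352.9394 rpm, dir flips to −; running = −352.9394
Stage 4 [33T→50T]: ω = 352.9394×33/50 = 232.9400 rpm, dir flips to +; running = +232.9400
Stage 5 [50T→85T]: ω = 232.9400×50/85 = 137.0235 rpm, dir flips to −; running = −137.0235
Stage 6 [76T→83T]: ω = 137.0235×76/83 = 125.4673 rpm, dir flips to +; running = +125.4673

+125.4673 rpm (same as input, |ω| = 125.4673 rpm)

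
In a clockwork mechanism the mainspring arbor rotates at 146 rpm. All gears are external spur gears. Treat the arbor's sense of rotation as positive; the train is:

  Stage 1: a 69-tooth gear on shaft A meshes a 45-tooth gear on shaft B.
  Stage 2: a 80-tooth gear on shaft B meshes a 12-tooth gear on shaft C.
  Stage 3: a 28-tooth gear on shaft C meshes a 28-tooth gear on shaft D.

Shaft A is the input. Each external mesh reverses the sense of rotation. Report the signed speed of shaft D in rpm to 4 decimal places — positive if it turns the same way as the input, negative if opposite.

-1492.4444 rpm (opposite to input, |ω| = 1492.4444 rpm)

Stage 1 [69T→45T]: ω = 146.0000×69/45 = 223.8667 rpm, dir flips to −; running = −223.8667
Stage 2 [80T→12T]: ω = 223.8667×80/12 = 1492.4444 rpm, dir flips to +; running = +1492.4444
Stage 3 [28T→28T]: ω = 1492.4444×28/28 = 1492.4444 rpm, dir flips to −; running = −1492.4444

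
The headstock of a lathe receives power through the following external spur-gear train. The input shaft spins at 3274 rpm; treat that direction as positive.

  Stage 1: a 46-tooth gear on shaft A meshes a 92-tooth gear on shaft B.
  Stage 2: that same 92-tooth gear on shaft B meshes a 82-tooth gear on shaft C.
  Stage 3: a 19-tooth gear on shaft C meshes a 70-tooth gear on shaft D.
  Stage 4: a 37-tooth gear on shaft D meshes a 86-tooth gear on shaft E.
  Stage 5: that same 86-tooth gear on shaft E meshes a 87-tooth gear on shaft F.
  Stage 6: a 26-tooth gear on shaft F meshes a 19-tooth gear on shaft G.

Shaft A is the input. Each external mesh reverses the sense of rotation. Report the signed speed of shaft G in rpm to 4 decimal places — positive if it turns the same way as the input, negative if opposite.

+290.1218 rpm (same as input, |ω| = 290.1218 rpm)

Stage 1 [46T→92T]: ω = 3274.0000×46/92 = 1637.0000 rpm, dir flips to −; running = −1637.0000
Stage 2 [92T→82T]: ω = 1637.0000×92/82 = 1836.6341 rpm, dir flips to +; running = +1836.6341
Stage 3 [19T→70T]: ω = 1836.6341×19/70 = 498.5150 rpm, dir flips to −; running = −498.5150
Stage 4 [37T→86T]: ω = 498.5150×37/86 = 214.4774 rpm, dir flips to +; running = +214.4774
Stage 5 [86T→87T]: ω = 214.4774×86/87 = 212.0121 rpm, dir flips to −; running = −212.0121
Stage 6 [26T→19T]: ω = 212.0121×26/19 = 290.1218 rpm, dir flips to +; running = +290.1218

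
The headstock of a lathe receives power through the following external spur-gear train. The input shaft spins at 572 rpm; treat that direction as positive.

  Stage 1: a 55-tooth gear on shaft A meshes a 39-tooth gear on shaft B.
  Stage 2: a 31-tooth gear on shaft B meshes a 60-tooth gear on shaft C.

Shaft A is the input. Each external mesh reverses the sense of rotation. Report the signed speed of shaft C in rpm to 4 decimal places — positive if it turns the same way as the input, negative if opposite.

+416.7778 rpm (same as input, |ω| = 416.7778 rpm)

Stage 1 [55T→39T]: ω = 572.0000×55/39 = 806.6667 rpm, dir flips to −; running = −806.6667
Stage 2 [31T→60T]: ω = 806.6667×31/60 = 416.7778 rpm, dir flips to +; running = +416.7778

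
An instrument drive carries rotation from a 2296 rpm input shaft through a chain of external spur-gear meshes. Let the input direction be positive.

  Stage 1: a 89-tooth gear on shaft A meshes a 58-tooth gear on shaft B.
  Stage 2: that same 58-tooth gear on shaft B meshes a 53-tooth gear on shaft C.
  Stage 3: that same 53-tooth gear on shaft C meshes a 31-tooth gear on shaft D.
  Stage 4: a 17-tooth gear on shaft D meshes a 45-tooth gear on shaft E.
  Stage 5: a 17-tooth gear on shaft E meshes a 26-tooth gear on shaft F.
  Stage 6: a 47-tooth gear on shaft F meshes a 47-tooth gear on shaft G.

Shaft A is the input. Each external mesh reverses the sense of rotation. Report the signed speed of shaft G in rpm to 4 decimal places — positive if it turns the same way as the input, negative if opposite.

Stage 1 [89T→58T]: ω = 2296.0000×89/58 = 3523.1724 rpm, dir flips to −; running = −3523.1724
Stage 2 [58T→53T]: ω = 3523.1724×58/53 = 3855.5472 rpm, dir flips to +; running = +3855.5472
Stage 3 [53T→31T]: ω = 3855.5472×53/31 = 6591.7419 rpm, dir flips to −; running = −6591.7419
Stage 4 [17T→45T]: ω = 6591.7419×17/45 = 2490.2136 rpm, dir flips to +; running = +2490.2136
Stage 5 [17T→26T]: ω = 2490.2136×17/26 = 1628.2166 rpm, dir flips to −; running = −1628.2166
Stage 6 [47T→47T]: ω = 1628.2166×47/47 = 1628.2166 rpm, dir flips to +; running = +1628.2166

+1628.2166 rpm (same as input, |ω| = 1628.2166 rpm)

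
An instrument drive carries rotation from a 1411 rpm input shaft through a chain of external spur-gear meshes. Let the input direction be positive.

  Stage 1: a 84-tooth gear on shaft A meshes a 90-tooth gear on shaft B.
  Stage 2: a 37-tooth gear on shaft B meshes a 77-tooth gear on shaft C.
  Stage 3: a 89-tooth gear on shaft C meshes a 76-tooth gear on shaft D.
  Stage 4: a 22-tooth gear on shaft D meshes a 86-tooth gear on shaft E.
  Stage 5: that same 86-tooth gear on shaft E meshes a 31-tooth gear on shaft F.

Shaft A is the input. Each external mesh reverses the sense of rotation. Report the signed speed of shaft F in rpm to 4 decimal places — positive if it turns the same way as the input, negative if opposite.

-525.9109 rpm (opposite to input, |ω| = 525.9109 rpm)

Stage 1 [84T→90T]: ω = 1411.0000×84/90 = 1316.9333 rpm, dir flips to −; running = −1316.9333
Stage 2 [37T→77T]: ω = 1316.9333×37/77 = 632.8121 rpm, dir flips to +; running = +632.8121
Stage 3 [89T→76T]: ω = 632.8121×89/76 = 741.0563 rpm, dir flips to −; running = −741.0563
Stage 4 [22T→86T]: ω = 741.0563×22/86 = 189.5725 rpm, dir flips to +; running = +189.5725
Stage 5 [86T→31T]: ω = 189.5725×86/31 = 525.9109 rpm, dir flips to −; running = −525.9109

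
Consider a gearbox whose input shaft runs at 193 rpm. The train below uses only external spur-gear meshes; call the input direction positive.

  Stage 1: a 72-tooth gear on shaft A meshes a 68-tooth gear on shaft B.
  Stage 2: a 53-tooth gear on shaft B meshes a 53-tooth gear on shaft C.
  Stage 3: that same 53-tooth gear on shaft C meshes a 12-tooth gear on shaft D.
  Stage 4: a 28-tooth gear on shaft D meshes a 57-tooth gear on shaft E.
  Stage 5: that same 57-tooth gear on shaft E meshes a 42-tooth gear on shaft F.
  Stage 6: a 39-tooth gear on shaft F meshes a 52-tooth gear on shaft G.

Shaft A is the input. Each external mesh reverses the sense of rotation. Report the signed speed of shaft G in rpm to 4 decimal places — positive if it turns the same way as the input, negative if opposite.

+451.2794 rpm (same as input, |ω| = 451.2794 rpm)

Stage 1 [72T→68T]: ω = 193.0000×72/68 = 204.3529 rpm, dir flips to −; running = −204.3529
Stage 2 [53T→53T]: ω = 204.3529×53/53 = 204.3529 rpm, dir flips to +; running = +204.3529
Stage 3 [53T→12T]: ω = 204.3529×53/12 = 902.5588 rpm, dir flips to −; running = −902.5588
Stage 4 [28T→57T]: ω = 902.5588×28/57 = 443.3622 rpm, dir flips to +; running = +443.3622
Stage 5 [57T→42T]: ω = 443.3622×57/42 = 601.7059 rpm, dir flips to −; running = −601.7059
Stage 6 [39T→52T]: ω = 601.7059×39/52 = 451.2794 rpm, dir flips to +; running = +451.2794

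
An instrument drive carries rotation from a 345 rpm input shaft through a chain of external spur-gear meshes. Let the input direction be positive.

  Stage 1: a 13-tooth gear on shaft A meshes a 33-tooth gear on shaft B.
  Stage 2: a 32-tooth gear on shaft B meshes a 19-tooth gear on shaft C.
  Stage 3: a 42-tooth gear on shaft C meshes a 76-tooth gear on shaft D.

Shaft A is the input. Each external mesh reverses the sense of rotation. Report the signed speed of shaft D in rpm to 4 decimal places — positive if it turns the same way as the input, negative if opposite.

-126.4971 rpm (opposite to input, |ω| = 126.4971 rpm)

Stage 1 [13T→33T]: ω = 345.0000×13/33 = 135.9091 rpm, dir flips to −; running = −135.9091
Stage 2 [32T→19T]: ω = 135.9091×32/19 = 228.8995 rpm, dir flips to +; running = +228.8995
Stage 3 [42T→76T]: ω = 228.8995×42/76 = 126.4971 rpm, dir flips to −; running = −126.4971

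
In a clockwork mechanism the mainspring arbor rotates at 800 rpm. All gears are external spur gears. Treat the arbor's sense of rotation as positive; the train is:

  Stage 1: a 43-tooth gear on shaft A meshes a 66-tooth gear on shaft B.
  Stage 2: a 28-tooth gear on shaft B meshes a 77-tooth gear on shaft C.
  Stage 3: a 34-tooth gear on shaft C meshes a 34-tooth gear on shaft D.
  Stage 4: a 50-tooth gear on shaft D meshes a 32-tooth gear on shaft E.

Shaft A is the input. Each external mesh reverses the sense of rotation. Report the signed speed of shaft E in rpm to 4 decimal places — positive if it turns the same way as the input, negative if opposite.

Stage 1 [43T→66T]: ω = 800.0000×43/66 = 521.2121 rpm, dir flips to −; running = −521.2121
Stage 2 [28T→77T]: ω = 521.2121×28/77 = 189.5317 rpm, dir flips to +; running = +189.5317
Stage 3 [34T→34T]: ω = 189.5317×34/34 = 189.5317 rpm, dir flips to −; running = −189.5317
Stage 4 [50T→32T]: ω = 189.5317×50/32 = 296.1433 rpm, dir flips to +; running = +296.1433

+296.1433 rpm (same as input, |ω| = 296.1433 rpm)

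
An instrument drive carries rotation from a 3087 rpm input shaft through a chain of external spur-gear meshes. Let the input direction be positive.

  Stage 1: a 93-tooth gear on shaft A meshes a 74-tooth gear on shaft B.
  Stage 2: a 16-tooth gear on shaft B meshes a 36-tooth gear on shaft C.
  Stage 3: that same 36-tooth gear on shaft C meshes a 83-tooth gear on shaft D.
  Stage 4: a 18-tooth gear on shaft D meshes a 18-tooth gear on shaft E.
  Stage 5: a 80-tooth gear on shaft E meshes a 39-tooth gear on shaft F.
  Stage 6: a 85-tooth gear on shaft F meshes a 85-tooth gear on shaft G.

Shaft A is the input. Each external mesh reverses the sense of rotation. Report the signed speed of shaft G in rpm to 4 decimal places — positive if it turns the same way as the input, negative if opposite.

Stage 1 [93T→74T]: ω = 3087.0000×93/74 = 3879.6081 rpm, dir flips to −; running = −3879.6081
Stage 2 [16T→36T]: ω = 3879.6081×16/36 = 1724.2703 rpm, dir flips to +; running = +1724.2703
Stage 3 [36T→83T]: ω = 1724.2703×36/83 = 747.8763 rpm, dir flips to −; running = −747.8763
Stage 4 [18T→18T]: ω = 747.8763×18/18 = 747.8763 rpm, dir flips to +; running = +747.8763
Stage 5 [80T→39T]: ω = 747.8763×80/39 = 1534.1052 rpm, dir flips to −; running = −1534.1052
Stage 6 [85T→85T]: ω = 1534.1052×85/85 = 1534.1052 rpm, dir flips to +; running = +1534.1052

+1534.1052 rpm (same as input, |ω| = 1534.1052 rpm)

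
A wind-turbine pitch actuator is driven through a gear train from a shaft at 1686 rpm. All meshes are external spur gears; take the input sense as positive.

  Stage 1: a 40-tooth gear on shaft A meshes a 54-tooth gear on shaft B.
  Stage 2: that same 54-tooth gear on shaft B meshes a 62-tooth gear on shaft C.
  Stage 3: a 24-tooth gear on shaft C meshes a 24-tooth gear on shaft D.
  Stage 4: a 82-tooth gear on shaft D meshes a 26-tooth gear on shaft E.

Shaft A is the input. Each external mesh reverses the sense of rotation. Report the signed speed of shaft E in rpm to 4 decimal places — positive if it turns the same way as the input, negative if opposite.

Stage 1 [40T→54T]: ω = 1686.0000×40/54 = 1248.8889 rpm, dir flips to −; running = −1248.8889
Stage 2 [54T→62T]: ω = 1248.8889×54/62 = 1087.7419 rpm, dir flips to +; running = +1087.7419
Stage 3 [24T→24T]: ω = 1087.7419×24/24 = 1087.7419 rpm, dir flips to −; running = −1087.7419
Stage 4 [82T→26T]: ω = 1087.7419×82/26 = 3430.5707 rpm, dir flips to +; running = +3430.5707

+3430.5707 rpm (same as input, |ω| = 3430.5707 rpm)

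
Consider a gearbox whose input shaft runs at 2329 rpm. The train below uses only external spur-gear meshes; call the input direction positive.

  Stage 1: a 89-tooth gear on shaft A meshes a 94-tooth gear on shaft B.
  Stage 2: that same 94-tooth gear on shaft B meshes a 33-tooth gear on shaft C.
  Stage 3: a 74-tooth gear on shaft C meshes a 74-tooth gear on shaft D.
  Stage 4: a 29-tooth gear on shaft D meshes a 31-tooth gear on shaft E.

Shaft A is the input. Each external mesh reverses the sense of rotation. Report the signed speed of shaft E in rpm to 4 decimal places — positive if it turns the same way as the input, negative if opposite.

Stage 1 [89T→94T]: ω = 2329.0000×89/94 = 2205.1170 rpm, dir flips to −; running = −2205.1170
Stage 2 [94T→33T]: ω = 2205.1170×94/33 = 6281.2424 rpm, dir flips to +; running = +6281.2424
Stage 3 [74T→74T]: ω = 6281.2424×74/74 = 6281.2424 rpm, dir flips to −; running = −6281.2424
Stage 4 [29T→31T]: ω = 6281.2424×29/31 = 5876.0010 rpm, dir flips to +; running = +5876.0010

+5876.0010 rpm (same as input, |ω| = 5876.0010 rpm)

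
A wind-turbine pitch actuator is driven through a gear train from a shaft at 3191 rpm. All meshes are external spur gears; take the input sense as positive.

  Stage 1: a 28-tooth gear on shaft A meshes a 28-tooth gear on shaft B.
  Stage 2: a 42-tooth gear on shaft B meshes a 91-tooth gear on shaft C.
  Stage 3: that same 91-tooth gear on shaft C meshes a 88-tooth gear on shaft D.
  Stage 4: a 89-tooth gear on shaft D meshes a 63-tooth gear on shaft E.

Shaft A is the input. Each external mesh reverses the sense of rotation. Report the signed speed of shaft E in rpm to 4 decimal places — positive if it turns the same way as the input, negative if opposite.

Stage 1 [28T→28T]: ω = 3191.0000×28/28 = 3191.0000 rpm, dir flips to −; running = −3191.0000
Stage 2 [42T→91T]: ω = 3191.0000×42/91 = 1472.7692 rpm, dir flips to +; running = +1472.7692
Stage 3 [91T→88T]: ω = 1472.7692×91/88 = 1522.9773 rpm, dir flips to −; running = −1522.9773
Stage 4 [89T→63T]: ω = 1522.9773×89/63 = 2151.5076 rpm, dir flips to +; running = +2151.5076

+2151.5076 rpm (same as input, |ω| = 2151.5076 rpm)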